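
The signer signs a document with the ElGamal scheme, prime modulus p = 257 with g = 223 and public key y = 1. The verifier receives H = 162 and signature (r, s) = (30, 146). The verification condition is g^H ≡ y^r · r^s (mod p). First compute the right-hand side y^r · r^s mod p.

128

1^2 = 1
1^4 ≡ 1^2 = 1
1^8 ≡ 1^2 = 1
1^16 ≡ 1^2 = 1
30 = 16 + 8 + 4 + 2, so 1^30 ≡ 1·1·1·1 ≡ 1 (mod 257)
30^2 = 900 ≡ 129
30^4 ≡ 129^2 = 16641 ≡ 193
30^8 ≡ 193^2 = 37249 ≡ 241
30^16 ≡ 241^2 = 58081 ≡ 256
30^32 ≡ 256^2 = 65536 ≡ 1
30^64 ≡ 1^2 = 1
30^128 ≡ 1^2 = 1
146 = 128 + 16 + 2, so 30^146 ≡ 1·256·129 ≡ 128 (mod 257)
y^r · r^s ≡ 1·128 = 128 ≡ 128 (mod 257)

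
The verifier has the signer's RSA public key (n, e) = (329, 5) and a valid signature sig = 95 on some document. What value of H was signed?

142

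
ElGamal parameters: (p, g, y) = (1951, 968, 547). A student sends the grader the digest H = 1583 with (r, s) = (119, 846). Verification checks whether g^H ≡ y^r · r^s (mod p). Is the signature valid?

valid

Left side g^H mod p:
968^2 = 937024 ≡ 544
968^4 ≡ 544^2 = 295936 ≡ 1335
968^8 ≡ 1335^2 = 1782225 ≡ 962
968^16 ≡ 962^2 = 925444 ≡ 670
968^32 ≡ 670^2 = 448900 ≡ 170
968^64 ≡ 170^2 = 28900 ≡ 1586
968^128 ≡ 1586^2 = 2515396 ≡ 557
968^256 ≡ 557^2 = 310249 ≡ 40
968^512 ≡ 40^2 = 1600
968^1024 ≡ 1600^2 = 2560000 ≡ 288
1583 = 1024 + 512 + 32 + 8 + 4 + 2 + 1, so 968^1583 ≡ 288·1600·170·962·1335·544·968 ≡ 537 (mod 1951)
Right side y^r · r^s mod p:
547^2 = 299209 ≡ 706
547^4 ≡ 706^2 = 498436 ≡ 931
547^8 ≡ 931^2 = 866761 ≡ 517
547^16 ≡ 517^2 = 267289 ≡ 2
547^32 ≡ 2^2 = 4
547^64 ≡ 4^2 = 16
119 = 64 + 32 + 16 + 4 + 2 + 1, so 547^119 ≡ 16·4·2·931·706·547 ≡ 1298 (mod 1951)
119^2 = 14161 ≡ 504
119^4 ≡ 504^2 = 254016 ≡ 386
119^8 ≡ 386^2 = 148996 ≡ 720
119^16 ≡ 720^2 = 518400 ≡ 1385
119^32 ≡ 1385^2 = 1918225 ≡ 392
119^64 ≡ 392^2 = 153664 ≡ 1486
119^128 ≡ 1486^2 = 2208196 ≡ 1615
119^256 ≡ 1615^2 = 2608225 ≡ 1689
119^512 ≡ 1689^2 = 2852721 ≡ 359
846 = 512 + 256 + 64 + 8 + 4 + 2, so 119^846 ≡ 359·1689·1486·720·386·504 ≡ 1018 (mod 1951)
1298·1018 = 1321364 ≡ 537 (mod 1951)
537 ≡ 537 (mod 1951), so the signature is genuine.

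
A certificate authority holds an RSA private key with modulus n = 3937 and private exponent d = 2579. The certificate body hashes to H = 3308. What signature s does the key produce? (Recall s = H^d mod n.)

H^2579 mod 3937 = 210

210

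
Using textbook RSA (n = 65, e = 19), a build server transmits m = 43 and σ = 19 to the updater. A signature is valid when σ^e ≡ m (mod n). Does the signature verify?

σ^19 mod 65 = 59
59 ≠ 43, so verification fails.

does not verify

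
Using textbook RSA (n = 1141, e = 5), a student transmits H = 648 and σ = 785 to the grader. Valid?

no

σ^5 mod 1141 = 855
The recovered value 855 does not match the digest 648.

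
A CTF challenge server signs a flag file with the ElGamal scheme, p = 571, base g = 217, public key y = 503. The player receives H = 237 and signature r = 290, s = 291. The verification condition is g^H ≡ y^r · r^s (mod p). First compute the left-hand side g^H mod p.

Squares mod 571: 217^1≡217, 217^2≡267, 217^4≡485, 217^8≡544, 217^16≡158, 217^32≡411, 217^64≡476, 217^128≡460
237 = 128 + 64 + 32 + 8 + 4 + 1, so 217^237 ≡ 460·476·411·544·485·217 ≡ 194 (mod 571)

194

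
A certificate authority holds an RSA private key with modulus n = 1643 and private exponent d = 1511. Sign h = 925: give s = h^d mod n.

h^2 ≡ 925^2 = 855625 ≡ 1265
h^4 ≡ 1265^2 = 1600225 ≡ 1586
h^8 ≡ 1586^2 = 2515396 ≡ 1606
h^16 ≡ 1606^2 = 2579236 ≡ 1369
h^32 ≡ 1369^2 = 1874161 ≡ 1141
h^64 ≡ 1141^2 = 1301881 ≡ 625
h^128 ≡ 625^2 = 390625 ≡ 1234
h^256 ≡ 1234^2 = 1522756 ≡ 1338
h^512 ≡ 1338^2 = 1790244 ≡ 1017
h^1024 ≡ 1017^2 = 1034289 ≡ 842
1511 = 1024 + 256 + 128 + 64 + 32 + 4 + 2 + 1, so h^1511 ≡ 842·1338·1234·625·1141·1586·1265·925 ≡ 998 (mod 1643)

998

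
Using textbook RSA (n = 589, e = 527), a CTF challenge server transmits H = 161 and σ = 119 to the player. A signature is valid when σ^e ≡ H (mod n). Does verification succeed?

passes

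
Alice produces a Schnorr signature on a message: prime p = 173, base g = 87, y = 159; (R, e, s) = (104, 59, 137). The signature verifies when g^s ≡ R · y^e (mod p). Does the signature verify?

verifies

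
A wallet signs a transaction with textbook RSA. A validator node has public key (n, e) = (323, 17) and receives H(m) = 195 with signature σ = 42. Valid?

σ^2 ≡ 42^2 = 1764 ≡ 149
σ^4 ≡ 149^2 = 22201 ≡ 237
σ^8 ≡ 237^2 = 56169 ≡ 290
σ^16 ≡ 290^2 = 84100 ≡ 120
17 = 16 + 1, so σ^17 ≡ 120·42 ≡ 195 (mod 323)
Since 195 equals the digest 195, verification succeeds.

yes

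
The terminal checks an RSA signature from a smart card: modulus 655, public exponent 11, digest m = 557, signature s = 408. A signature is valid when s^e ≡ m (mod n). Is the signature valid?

Squares mod 655: s^1≡408, s^2≡94, s^4≡321, s^8≡206
11 = 8 + 2 + 1, so s^11 ≡ 206·94·408 ≡ 557 (mod 655)
557 = m, so the signature checks out.

valid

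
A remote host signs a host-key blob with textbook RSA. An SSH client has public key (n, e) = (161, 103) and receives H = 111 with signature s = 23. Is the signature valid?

invalid

Squares mod 161: s^1≡23, s^2≡46, s^4≡23, s^8≡46, s^16≡23, s^32≡46, s^64≡23
103 = 64 + 32 + 4 + 2 + 1, so s^103 ≡ 23·46·23·46·23 ≡ 23 (mod 161)
The recovered value 23 does not match the digest 111.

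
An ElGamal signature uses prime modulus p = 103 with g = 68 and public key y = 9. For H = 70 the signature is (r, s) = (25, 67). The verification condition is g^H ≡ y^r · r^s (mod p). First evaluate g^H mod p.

2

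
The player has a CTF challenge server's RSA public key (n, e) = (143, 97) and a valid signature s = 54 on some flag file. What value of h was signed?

54

Squares mod 143: s^1≡54, s^2≡56, s^4≡133, s^8≡100, s^16≡133, s^32≡100, s^64≡133
97 = 64 + 32 + 1, so s^97 ≡ 133·100·54 ≡ 54 (mod 143)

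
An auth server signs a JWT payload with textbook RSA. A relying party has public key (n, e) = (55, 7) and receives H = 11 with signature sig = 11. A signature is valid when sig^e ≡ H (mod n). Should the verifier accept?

accept

sig^2 ≡ 11^2 = 121 ≡ 11
sig^4 ≡ 11^2 = 121 ≡ 11
7 = 4 + 2 + 1, so sig^7 ≡ 11·11·11 ≡ 11 (mod 55)
11 = H, so the signature checks out.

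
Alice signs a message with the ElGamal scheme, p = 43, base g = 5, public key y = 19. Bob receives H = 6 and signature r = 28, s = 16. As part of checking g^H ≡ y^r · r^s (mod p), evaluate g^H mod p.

5^6 mod 43 = 16

16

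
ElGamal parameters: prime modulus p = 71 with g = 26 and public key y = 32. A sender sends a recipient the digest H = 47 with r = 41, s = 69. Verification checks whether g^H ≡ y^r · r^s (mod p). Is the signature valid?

valid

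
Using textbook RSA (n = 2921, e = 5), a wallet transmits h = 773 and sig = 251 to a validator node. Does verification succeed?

Squares mod 2921: sig^1≡251, sig^2≡1660, sig^4≡1097
5 = 4 + 1, so sig^5 ≡ 1097·251 ≡ 773 (mod 2921)
773 = h, so the signature checks out.

passes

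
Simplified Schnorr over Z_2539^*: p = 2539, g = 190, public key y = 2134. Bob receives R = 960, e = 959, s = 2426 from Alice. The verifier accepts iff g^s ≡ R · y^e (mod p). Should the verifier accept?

accept

g^s mod p:
190^2426 mod 2539 = 685
R · y^e mod p:
2134^959 mod 2539 = 490
960·490 = 470400 ≡ 685 (mod 2539)
685 ≡ 685 (mod 2539); signature holds.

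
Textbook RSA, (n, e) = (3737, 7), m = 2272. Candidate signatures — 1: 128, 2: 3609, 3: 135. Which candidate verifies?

Candidate 1: Squares mod 3737: 128^1≡128, 128^2≡1436, 128^4≡3009; 7 = 4 + 2 + 1, so 128^7 ≡ 3009·1436·128 ≡ 2272 (mod 3737)
  → matches m = 2272
Candidate 2: Squares mod 3737: 3609^1≡3609, 3609^2≡1436, 3609^4≡3009; 7 = 4 + 2 + 1, so 3609^7 ≡ 3009·1436·3609 ≡ 1465 (mod 3737)
Candidate 3: Squares mod 3737: 135^1≡135, 135^2≡3277, 135^4≡2328; 7 = 4 + 2 + 1, so 135^7 ≡ 2328·3277·135 ≡ 782 (mod 3737)

1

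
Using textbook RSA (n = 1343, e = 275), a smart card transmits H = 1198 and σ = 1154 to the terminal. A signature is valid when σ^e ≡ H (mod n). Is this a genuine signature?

forged

σ^2 ≡ 1154^2 = 1331716 ≡ 803
σ^4 ≡ 803^2 = 644809 ≡ 169
σ^8 ≡ 169^2 = 28561 ≡ 358
σ^16 ≡ 358^2 = 128164 ≡ 579
σ^32 ≡ 579^2 = 335241 ≡ 834
σ^64 ≡ 834^2 = 695556 ≡ 1225
σ^128 ≡ 1225^2 = 1500625 ≡ 494
σ^256 ≡ 494^2 = 244036 ≡ 953
275 = 256 + 16 + 2 + 1, so σ^275 ≡ 953·579·803·1154 ≡ 145 (mod 1343)
The recovered value 145 does not match the digest 1198.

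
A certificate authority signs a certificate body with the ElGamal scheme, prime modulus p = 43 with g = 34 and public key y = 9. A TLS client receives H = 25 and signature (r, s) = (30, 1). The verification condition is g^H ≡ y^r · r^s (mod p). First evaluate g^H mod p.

34^25 mod 43 = 18

18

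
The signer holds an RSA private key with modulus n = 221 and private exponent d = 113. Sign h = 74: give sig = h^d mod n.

h^113 mod 221 = 159

159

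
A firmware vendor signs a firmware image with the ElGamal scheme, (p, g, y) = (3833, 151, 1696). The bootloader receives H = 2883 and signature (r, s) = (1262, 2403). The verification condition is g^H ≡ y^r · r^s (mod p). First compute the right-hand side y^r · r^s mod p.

1696^2 = 2876416 ≡ 1666
1696^4 ≡ 1666^2 = 2775556 ≡ 464
1696^8 ≡ 464^2 = 215296 ≡ 648
1696^16 ≡ 648^2 = 419904 ≡ 2107
1696^32 ≡ 2107^2 = 4439449 ≡ 835
1696^64 ≡ 835^2 = 697225 ≡ 3452
1696^128 ≡ 3452^2 = 11916304 ≡ 3340
1696^256 ≡ 3340^2 = 11155600 ≡ 1570
1696^512 ≡ 1570^2 = 2464900 ≡ 281
1696^1024 ≡ 281^2 = 78961 ≡ 2301
1262 = 1024 + 128 + 64 + 32 + 8 + 4 + 2, so 1696^1262 ≡ 2301·3340·3452·835·648·464·1666 ≡ 3140 (mod 3833)
1262^2 = 1592644 ≡ 1949
1262^4 ≡ 1949^2 = 3798601 ≡ 98
1262^8 ≡ 98^2 = 9604 ≡ 1938
1262^16 ≡ 1938^2 = 3755844 ≡ 3337
1262^32 ≡ 3337^2 = 11135569 ≡ 704
1262^64 ≡ 704^2 = 495616 ≡ 1159
1262^128 ≡ 1159^2 = 1343281 ≡ 1731
1262^256 ≡ 1731^2 = 2996361 ≡ 2788
1262^512 ≡ 2788^2 = 7772944 ≡ 3453
1262^1024 ≡ 3453^2 = 11923209 ≡ 2579
1262^2048 ≡ 2579^2 = 6651241 ≡ 986
2403 = 2048 + 256 + 64 + 32 + 2 + 1, so 1262^2403 ≡ 986·2788·1159·704·1949·1262 ≡ 2012 (mod 3833)
y^r · r^s ≡ 3140·2012 = 6317680 ≡ 896 (mod 3833)

896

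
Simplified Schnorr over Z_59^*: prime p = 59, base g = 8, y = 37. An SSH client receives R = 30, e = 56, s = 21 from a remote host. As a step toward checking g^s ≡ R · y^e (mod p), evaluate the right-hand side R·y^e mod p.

32

37^2 = 1369 ≡ 12
37^4 ≡ 12^2 = 144 ≡ 26
37^8 ≡ 26^2 = 676 ≡ 27
37^16 ≡ 27^2 = 729 ≡ 21
37^32 ≡ 21^2 = 441 ≡ 28
56 = 32 + 16 + 8, so 37^56 ≡ 28·21·27 ≡ 5 (mod 59)
R · y^e ≡ 30·5 = 150 ≡ 32 (mod 59)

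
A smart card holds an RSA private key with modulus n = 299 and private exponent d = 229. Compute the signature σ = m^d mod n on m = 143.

195

Squares mod 299: m^1≡143, m^2≡117, m^4≡234, m^8≡39, m^16≡26, m^32≡78, m^64≡104, m^128≡52
229 = 128 + 64 + 32 + 4 + 1, so m^229 ≡ 52·104·78·234·143 ≡ 195 (mod 299)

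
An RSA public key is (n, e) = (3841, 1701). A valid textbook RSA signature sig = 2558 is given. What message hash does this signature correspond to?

Squares mod 3841: sig^1≡2558, sig^2≡2141, sig^4≡1568, sig^8≡384, sig^16≡1498, sig^32≡860, sig^64≡2128, sig^128≡3686, sig^256≡979, sig^512≡2032, sig^1024≡3790
1701 = 1024 + 512 + 128 + 32 + 4 + 1, so sig^1701 ≡ 3790·2032·3686·860·1568·2558 ≡ 1788 (mod 3841)

1788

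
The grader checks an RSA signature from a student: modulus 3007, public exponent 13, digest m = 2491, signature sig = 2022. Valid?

sig^2 ≡ 2022^2 = 4088484 ≡ 1971
sig^4 ≡ 1971^2 = 3884841 ≡ 2804
sig^8 ≡ 2804^2 = 7862416 ≡ 2118
13 = 8 + 4 + 1, so sig^13 ≡ 2118·2804·2022 ≡ 1817 (mod 3007)
The recovered value 1817 does not match the digest 2491.

no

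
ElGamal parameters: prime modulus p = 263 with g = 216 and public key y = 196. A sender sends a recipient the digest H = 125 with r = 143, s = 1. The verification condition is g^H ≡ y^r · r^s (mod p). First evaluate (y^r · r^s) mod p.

138

196^143 mod 263 = 12
143^1 mod 263 = 143
y^r · r^s ≡ 12·143 = 1716 ≡ 138 (mod 263)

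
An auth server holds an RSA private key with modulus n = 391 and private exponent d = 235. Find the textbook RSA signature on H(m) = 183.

344

(H(m))^235 mod 391 = 344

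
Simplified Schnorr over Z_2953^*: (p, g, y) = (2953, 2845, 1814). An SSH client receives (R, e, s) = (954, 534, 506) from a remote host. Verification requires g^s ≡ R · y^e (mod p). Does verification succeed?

g^s mod p:
2845^2 = 8094025 ≡ 2805
2845^4 ≡ 2805^2 = 7868025 ≡ 1233
2845^8 ≡ 1233^2 = 1520289 ≡ 2447
2845^16 ≡ 2447^2 = 5987809 ≡ 2078
2845^32 ≡ 2078^2 = 4318084 ≡ 798
2845^64 ≡ 798^2 = 636804 ≡ 1909
2845^128 ≡ 1909^2 = 3644281 ≡ 279
2845^256 ≡ 279^2 = 77841 ≡ 1063
506 = 256 + 128 + 64 + 32 + 16 + 8 + 2, so 2845^506 ≡ 1063·279·1909·798·2078·2447·2805 ≡ 2500 (mod 2953)
R · y^e mod p:
1814^2 = 3290596 ≡ 954
1814^4 ≡ 954^2 = 910116 ≡ 592
1814^8 ≡ 592^2 = 350464 ≡ 2010
1814^16 ≡ 2010^2 = 4040100 ≡ 396
1814^32 ≡ 396^2 = 156816 ≡ 307
1814^64 ≡ 307^2 = 94249 ≡ 2706
1814^128 ≡ 2706^2 = 7322436 ≡ 1949
1814^256 ≡ 1949^2 = 3798601 ≡ 1043
1814^512 ≡ 1043^2 = 1087849 ≡ 1145
534 = 512 + 16 + 4 + 2, so 1814^534 ≡ 1145·396·592·954 ≡ 1277 (mod 2953)
954·1277 = 1218258 ≡ 1622 (mod 2953)
2500 ≠ 1622; the check fails.

fails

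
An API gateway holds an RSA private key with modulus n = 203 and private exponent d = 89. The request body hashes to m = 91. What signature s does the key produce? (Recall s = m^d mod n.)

m^2 ≡ 91^2 = 8281 ≡ 161
m^4 ≡ 161^2 = 25921 ≡ 140
m^8 ≡ 140^2 = 19600 ≡ 112
m^16 ≡ 112^2 = 12544 ≡ 161
m^32 ≡ 161^2 = 25921 ≡ 140
m^64 ≡ 140^2 = 19600 ≡ 112
89 = 64 + 16 + 8 + 1, so m^89 ≡ 112·161·112·91 ≡ 154 (mod 203)

154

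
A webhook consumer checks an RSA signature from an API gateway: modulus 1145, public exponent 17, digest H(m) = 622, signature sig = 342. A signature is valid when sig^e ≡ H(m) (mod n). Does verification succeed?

passes

sig^2 ≡ 342^2 = 116964 ≡ 174
sig^4 ≡ 174^2 = 30276 ≡ 506
sig^8 ≡ 506^2 = 256036 ≡ 701
sig^16 ≡ 701^2 = 491401 ≡ 196
17 = 16 + 1, so sig^17 ≡ 196·342 ≡ 622 (mod 1145)
622 = H(m), so the signature checks out.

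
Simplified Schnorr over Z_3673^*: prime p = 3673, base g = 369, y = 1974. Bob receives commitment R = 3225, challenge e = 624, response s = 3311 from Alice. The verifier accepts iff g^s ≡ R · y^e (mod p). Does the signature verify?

g^s mod p:
369^2 = 136161 ≡ 260
369^4 ≡ 260^2 = 67600 ≡ 1486
369^8 ≡ 1486^2 = 2208196 ≡ 723
369^16 ≡ 723^2 = 522729 ≡ 1163
369^32 ≡ 1163^2 = 1352569 ≡ 905
369^64 ≡ 905^2 = 819025 ≡ 3619
369^128 ≡ 3619^2 = 13097161 ≡ 2916
369^256 ≡ 2916^2 = 8503056 ≡ 61
369^512 ≡ 61^2 = 3721 ≡ 48
369^1024 ≡ 48^2 = 2304
369^2048 ≡ 2304^2 = 5308416 ≡ 931
3311 = 2048 + 1024 + 128 + 64 + 32 + 8 + 4 + 2 + 1, so 369^3311 ≡ 931·2304·2916·3619·905·723·1486·260·369 ≡ 1658 (mod 3673)
R · y^e mod p:
1974^2 = 3896676 ≡ 3296
1974^4 ≡ 3296^2 = 10863616 ≡ 2555
1974^8 ≡ 2555^2 = 6528025 ≡ 1104
1974^16 ≡ 1104^2 = 1218816 ≡ 3053
1974^32 ≡ 3053^2 = 9320809 ≡ 2408
1974^64 ≡ 2408^2 = 5798464 ≡ 2470
1974^128 ≡ 2470^2 = 6100900 ≡ 47
1974^256 ≡ 47^2 = 2209
1974^512 ≡ 2209^2 = 4879681 ≡ 1937
624 = 512 + 64 + 32 + 16, so 1974^624 ≡ 1937·2470·2408·3053 ≡ 3070 (mod 3673)
3225·3070 = 9900750 ≡ 2015 (mod 3673)
1658 ≠ 2015; the check fails.

does not verify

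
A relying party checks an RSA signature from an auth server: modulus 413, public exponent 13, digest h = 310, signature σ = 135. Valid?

Squares mod 413: σ^1≡135, σ^2≡53, σ^4≡331, σ^8≡116
13 = 8 + 4 + 1, so σ^13 ≡ 116·331·135 ≡ 310 (mod 413)
310 = h, so the signature checks out.

yes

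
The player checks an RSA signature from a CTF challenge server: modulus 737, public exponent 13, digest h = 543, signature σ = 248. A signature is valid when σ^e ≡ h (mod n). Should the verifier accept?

reject

σ^2 ≡ 248^2 = 61504 ≡ 333
σ^4 ≡ 333^2 = 110889 ≡ 339
σ^8 ≡ 339^2 = 114921 ≡ 686
13 = 8 + 4 + 1, so σ^13 ≡ 686·339·248 ≡ 194 (mod 737)
σ^13 mod 737 = 194, but h = 543.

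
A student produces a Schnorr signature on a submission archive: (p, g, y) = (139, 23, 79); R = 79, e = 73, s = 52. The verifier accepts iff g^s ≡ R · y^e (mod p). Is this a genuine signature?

g^s mod p:
Squares mod 139: 23^1≡23, 23^2≡112, 23^4≡34, 23^8≡44, 23^16≡129, 23^32≡100
52 = 32 + 16 + 4, so 23^52 ≡ 100·129·34 ≡ 55 (mod 139)
R · y^e mod p:
Squares mod 139: 79^1≡79, 79^2≡125, 79^4≡57, 79^8≡52, 79^16≡63, 79^32≡77, 79^64≡91
73 = 64 + 8 + 1, so 79^73 ≡ 91·52·79 ≡ 57 (mod 139)
79·57 = 4503 ≡ 55 (mod 139)
55 ≡ 55 (mod 139); signature holds.

genuine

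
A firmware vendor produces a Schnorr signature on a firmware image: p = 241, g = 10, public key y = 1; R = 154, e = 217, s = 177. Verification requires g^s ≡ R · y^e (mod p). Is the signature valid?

valid

g^s mod p:
10^2 = 100
10^4 ≡ 100^2 = 10000 ≡ 119
10^8 ≡ 119^2 = 14161 ≡ 183
10^16 ≡ 183^2 = 33489 ≡ 231
10^32 ≡ 231^2 = 53361 ≡ 100
10^64 ≡ 100^2 = 10000 ≡ 119
10^128 ≡ 119^2 = 14161 ≡ 183
177 = 128 + 32 + 16 + 1, so 10^177 ≡ 183·100·231·10 ≡ 154 (mod 241)
R · y^e mod p:
1^2 = 1
1^4 ≡ 1^2 = 1
1^8 ≡ 1^2 = 1
1^16 ≡ 1^2 = 1
1^32 ≡ 1^2 = 1
1^64 ≡ 1^2 = 1
1^128 ≡ 1^2 = 1
217 = 128 + 64 + 16 + 8 + 1, so 1^217 ≡ 1·1·1·1·1 ≡ 1 (mod 241)
154·1 = 154 ≡ 154 (mod 241)
154 ≡ 154 (mod 241); signature holds.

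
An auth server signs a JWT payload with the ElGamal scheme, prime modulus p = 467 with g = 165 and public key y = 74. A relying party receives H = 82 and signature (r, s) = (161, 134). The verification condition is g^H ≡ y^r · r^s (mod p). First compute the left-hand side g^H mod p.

165^2 = 27225 ≡ 139
165^4 ≡ 139^2 = 19321 ≡ 174
165^8 ≡ 174^2 = 30276 ≡ 388
165^16 ≡ 388^2 = 150544 ≡ 170
165^32 ≡ 170^2 = 28900 ≡ 413
165^64 ≡ 413^2 = 170569 ≡ 114
82 = 64 + 16 + 2, so 165^82 ≡ 114·170·139 ≡ 164 (mod 467)

164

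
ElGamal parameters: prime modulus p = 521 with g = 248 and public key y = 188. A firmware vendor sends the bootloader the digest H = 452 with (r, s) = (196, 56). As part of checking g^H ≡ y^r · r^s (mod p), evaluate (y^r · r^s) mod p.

376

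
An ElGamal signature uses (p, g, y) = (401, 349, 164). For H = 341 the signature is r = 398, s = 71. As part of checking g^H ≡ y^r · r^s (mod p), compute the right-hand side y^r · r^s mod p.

296

Squares mod 401: 164^1≡164, 164^2≡29, 164^4≡39, 164^8≡318, 164^16≡72, 164^32≡372, 164^64≡39, 164^128≡318, 164^256≡72
398 = 256 + 128 + 8 + 4 + 2, so 164^398 ≡ 72·318·318·39·29 ≡ 83 (mod 401)
Squares mod 401: 398^1≡398, 398^2≡9, 398^4≡81, 398^8≡145, 398^16≡173, 398^32≡255, 398^64≡63
71 = 64 + 4 + 2 + 1, so 398^71 ≡ 63·81·9·398 ≡ 163 (mod 401)
y^r · r^s ≡ 83·163 = 13529 ≡ 296 (mod 401)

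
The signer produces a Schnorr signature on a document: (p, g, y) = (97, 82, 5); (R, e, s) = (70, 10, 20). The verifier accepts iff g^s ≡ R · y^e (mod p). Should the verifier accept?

accept

g^s mod p:
Squares mod 97: 82^1≡82, 82^2≡31, 82^4≡88, 82^8≡81, 82^16≡62
20 = 16 + 4, so 82^20 ≡ 62·88 ≡ 24 (mod 97)
R · y^e mod p:
Squares mod 97: 5^1≡5, 5^2≡25, 5^4≡43, 5^8≡6
10 = 8 + 2, so 5^10 ≡ 6·25 ≡ 53 (mod 97)
70·53 = 3710 ≡ 24 (mod 97)
24 ≡ 24 (mod 97); signature holds.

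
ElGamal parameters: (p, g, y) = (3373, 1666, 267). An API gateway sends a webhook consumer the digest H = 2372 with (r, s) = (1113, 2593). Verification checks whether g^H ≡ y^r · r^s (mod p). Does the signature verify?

does not verify

Left side g^H mod p:
1666^2372 mod 3373 = 2551
Right side y^r · r^s mod p:
267^1113 mod 3373 = 664
1113^2593 mod 3373 = 3363
664·3363 = 2233032 ≡ 106 (mod 3373)
2551 ≠ 106, so verification fails.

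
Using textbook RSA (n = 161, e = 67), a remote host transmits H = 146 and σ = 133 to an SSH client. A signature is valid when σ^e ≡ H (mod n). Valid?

no

σ^2 ≡ 133^2 = 17689 ≡ 140
σ^4 ≡ 140^2 = 19600 ≡ 119
σ^8 ≡ 119^2 = 14161 ≡ 154
σ^16 ≡ 154^2 = 23716 ≡ 49
σ^32 ≡ 49^2 = 2401 ≡ 147
σ^64 ≡ 147^2 = 21609 ≡ 35
67 = 64 + 2 + 1, so σ^67 ≡ 35·140·133 ≡ 133 (mod 161)
σ^67 mod 161 = 133, but H = 146.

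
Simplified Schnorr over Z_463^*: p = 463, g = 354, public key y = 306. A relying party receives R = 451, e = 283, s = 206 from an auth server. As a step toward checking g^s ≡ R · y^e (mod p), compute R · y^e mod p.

306^2 = 93636 ≡ 110
306^4 ≡ 110^2 = 12100 ≡ 62
306^8 ≡ 62^2 = 3844 ≡ 140
306^16 ≡ 140^2 = 19600 ≡ 154
306^32 ≡ 154^2 = 23716 ≡ 103
306^64 ≡ 103^2 = 10609 ≡ 423
306^128 ≡ 423^2 = 178929 ≡ 211
306^256 ≡ 211^2 = 44521 ≡ 73
283 = 256 + 16 + 8 + 2 + 1, so 306^283 ≡ 73·154·140·110·306 ≡ 32 (mod 463)
R · y^e ≡ 451·32 = 14432 ≡ 79 (mod 463)

79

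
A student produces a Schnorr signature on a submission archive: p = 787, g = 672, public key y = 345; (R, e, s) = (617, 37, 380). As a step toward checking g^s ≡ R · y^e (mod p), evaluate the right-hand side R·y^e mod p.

345^37 mod 787 = 386
R · y^e ≡ 617·386 = 238162 ≡ 488 (mod 787)

488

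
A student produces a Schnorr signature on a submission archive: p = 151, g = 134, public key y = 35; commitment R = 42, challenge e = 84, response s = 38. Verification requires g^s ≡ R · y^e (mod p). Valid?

yes

g^s mod p:
Squares mod 151: 134^1≡134, 134^2≡138, 134^4≡18, 134^8≡22, 134^16≡31, 134^32≡55
38 = 32 + 4 + 2, so 134^38 ≡ 55·18·138 ≡ 116 (mod 151)
R · y^e mod p:
Squares mod 151: 35^1≡35, 35^2≡17, 35^4≡138, 35^8≡18, 35^16≡22, 35^32≡31, 35^64≡55
84 = 64 + 16 + 4, so 35^84 ≡ 55·22·138 ≡ 125 (mod 151)
42·125 = 5250 ≡ 116 (mod 151)
116 ≡ 116 (mod 151); signature holds.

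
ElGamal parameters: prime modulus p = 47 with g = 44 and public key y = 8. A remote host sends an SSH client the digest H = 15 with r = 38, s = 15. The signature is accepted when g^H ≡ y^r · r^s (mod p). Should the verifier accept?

reject

Left side g^H mod p:
44^2 = 1936 ≡ 9
44^4 ≡ 9^2 = 81 ≡ 34
44^8 ≡ 34^2 = 1156 ≡ 28
15 = 8 + 4 + 2 + 1, so 44^15 ≡ 28·34·9·44 ≡ 5 (mod 47)
Right side y^r · r^s mod p:
8^2 = 64 ≡ 17
8^4 ≡ 17^2 = 289 ≡ 7
8^8 ≡ 7^2 = 49 ≡ 2
8^16 ≡ 2^2 = 4
8^32 ≡ 4^2 = 16
38 = 32 + 4 + 2, so 8^38 ≡ 16·7·17 ≡ 24 (mod 47)
38^2 = 1444 ≡ 34
38^4 ≡ 34^2 = 1156 ≡ 28
38^8 ≡ 28^2 = 784 ≡ 32
15 = 8 + 4 + 2 + 1, so 38^15 ≡ 32·28·34·38 ≡ 22 (mod 47)
24·22 = 528 ≡ 11 (mod 47)
5 ≠ 11, so verification fails.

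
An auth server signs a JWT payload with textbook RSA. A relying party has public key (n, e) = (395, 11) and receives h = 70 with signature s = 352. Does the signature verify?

Squares mod 395: s^1≡352, s^2≡269, s^4≡76, s^8≡246
11 = 8 + 2 + 1, so s^11 ≡ 246·269·352 ≡ 98 (mod 395)
The recovered value 98 does not match the digest 70.

does not verify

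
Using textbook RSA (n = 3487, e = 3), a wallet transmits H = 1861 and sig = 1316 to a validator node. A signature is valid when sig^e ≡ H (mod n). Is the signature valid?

valid

Squares mod 3487: sig^1≡1316, sig^2≡2304
3 = 2 + 1, so sig^3 ≡ 2304·1316 ≡ 1861 (mod 3487)
1861 = H, so the signature checks out.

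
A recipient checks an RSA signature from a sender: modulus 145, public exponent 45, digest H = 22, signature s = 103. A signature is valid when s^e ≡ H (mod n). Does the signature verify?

does not verify

s^2 ≡ 103^2 = 10609 ≡ 24
s^4 ≡ 24^2 = 576 ≡ 141
s^8 ≡ 141^2 = 19881 ≡ 16
s^16 ≡ 16^2 = 256 ≡ 111
s^32 ≡ 111^2 = 12321 ≡ 141
45 = 32 + 8 + 4 + 1, so s^45 ≡ 141·16·141·103 ≡ 123 (mod 145)
s^45 mod 145 = 123, but H = 22.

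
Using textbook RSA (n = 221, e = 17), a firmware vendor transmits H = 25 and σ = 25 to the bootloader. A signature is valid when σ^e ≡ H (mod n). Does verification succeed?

passes

Squares mod 221: σ^1≡25, σ^2≡183, σ^4≡118, σ^8≡1, σ^16≡1
17 = 16 + 1, so σ^17 ≡ 1·25 ≡ 25 (mod 221)
σ^17 mod 221 = 25 matches H.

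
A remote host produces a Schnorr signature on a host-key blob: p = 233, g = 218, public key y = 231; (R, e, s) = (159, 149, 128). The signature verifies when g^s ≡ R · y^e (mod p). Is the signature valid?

valid

g^s mod p:
Squares mod 233: 218^1≡218, 218^2≡225, 218^4≡64, 218^8≡135, 218^16≡51, 218^32≡38, 218^64≡46, 218^128≡19
218^128 ≡ 19 (mod 233)
R · y^e mod p:
Squares mod 233: 231^1≡231, 231^2≡4, 231^4≡16, 231^8≡23, 231^16≡63, 231^32≡8, 231^64≡64, 231^128≡135
149 = 128 + 16 + 4 + 1, so 231^149 ≡ 135·63·16·231 ≡ 217 (mod 233)
159·217 = 34503 ≡ 19 (mod 233)
19 ≡ 19 (mod 233); signature holds.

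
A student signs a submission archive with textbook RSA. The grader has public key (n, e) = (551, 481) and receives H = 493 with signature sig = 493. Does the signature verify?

sig^2 ≡ 493^2 = 243049 ≡ 58
sig^4 ≡ 58^2 = 3364 ≡ 58
sig^8 ≡ 58^2 = 3364 ≡ 58
sig^16 ≡ 58^2 = 3364 ≡ 58
sig^32 ≡ 58^2 = 3364 ≡ 58
sig^64 ≡ 58^2 = 3364 ≡ 58
sig^128 ≡ 58^2 = 3364 ≡ 58
sig^256 ≡ 58^2 = 3364 ≡ 58
481 = 256 + 128 + 64 + 32 + 1, so sig^481 ≡ 58·58·58·58·493 ≡ 493 (mod 551)
Since 493 equals the digest 493, verification succeeds.

verifies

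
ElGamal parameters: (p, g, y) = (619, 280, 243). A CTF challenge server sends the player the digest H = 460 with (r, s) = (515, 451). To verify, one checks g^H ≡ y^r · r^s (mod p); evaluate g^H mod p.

Squares mod 619: 280^1≡280, 280^2≡406, 280^4≡182, 280^8≡317, 280^16≡211, 280^32≡572, 280^64≡352, 280^128≡104, 280^256≡293
460 = 256 + 128 + 64 + 8 + 4, so 280^460 ≡ 293·104·352·317·182 ≡ 606 (mod 619)

606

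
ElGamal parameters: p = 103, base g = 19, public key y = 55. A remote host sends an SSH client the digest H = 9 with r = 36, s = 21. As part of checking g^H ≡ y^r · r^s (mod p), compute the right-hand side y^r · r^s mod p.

Squares mod 103: 55^1≡55, 55^2≡38, 55^4≡2, 55^8≡4, 55^16≡16, 55^32≡50
36 = 32 + 4, so 55^36 ≡ 50·2 ≡ 100 (mod 103)
Squares mod 103: 36^1≡36, 36^2≡60, 36^4≡98, 36^8≡25, 36^16≡7
21 = 16 + 4 + 1, so 36^21 ≡ 7·98·36 ≡ 79 (mod 103)
y^r · r^s ≡ 100·79 = 7900 ≡ 72 (mod 103)

72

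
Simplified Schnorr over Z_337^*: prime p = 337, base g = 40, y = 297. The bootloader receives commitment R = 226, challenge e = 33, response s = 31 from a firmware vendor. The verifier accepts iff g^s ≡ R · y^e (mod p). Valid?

g^s mod p:
Squares mod 337: 40^1≡40, 40^2≡252, 40^4≡148, 40^8≡336, 40^16≡1
31 = 16 + 8 + 4 + 2 + 1, so 40^31 ≡ 1·336·148·252·40 ≡ 59 (mod 337)
R · y^e mod p:
Squares mod 337: 297^1≡297, 297^2≡252, 297^4≡148, 297^8≡336, 297^16≡1, 297^32≡1
33 = 32 + 1, so 297^33 ≡ 1·297 ≡ 297 (mod 337)
226·297 = 67122 ≡ 59 (mod 337)
59 ≡ 59 (mod 337); signature holds.

yes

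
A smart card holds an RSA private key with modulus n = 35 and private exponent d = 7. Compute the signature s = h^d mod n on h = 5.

Squares mod 35: h^1≡5, h^2≡25, h^4≡30
7 = 4 + 2 + 1, so h^7 ≡ 30·25·5 ≡ 5 (mod 35)

5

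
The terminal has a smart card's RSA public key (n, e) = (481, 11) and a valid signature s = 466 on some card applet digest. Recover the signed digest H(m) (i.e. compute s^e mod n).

240

Squares mod 481: s^1≡466, s^2≡225, s^4≡120, s^8≡451
11 = 8 + 2 + 1, so s^11 ≡ 451·225·466 ≡ 240 (mod 481)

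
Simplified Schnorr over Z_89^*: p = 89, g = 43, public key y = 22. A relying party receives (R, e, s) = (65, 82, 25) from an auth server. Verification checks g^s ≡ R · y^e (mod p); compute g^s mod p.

43^2 = 1849 ≡ 69
43^4 ≡ 69^2 = 4761 ≡ 44
43^8 ≡ 44^2 = 1936 ≡ 67
43^16 ≡ 67^2 = 4489 ≡ 39
25 = 16 + 8 + 1, so 43^25 ≡ 39·67·43 ≡ 41 (mod 89)

41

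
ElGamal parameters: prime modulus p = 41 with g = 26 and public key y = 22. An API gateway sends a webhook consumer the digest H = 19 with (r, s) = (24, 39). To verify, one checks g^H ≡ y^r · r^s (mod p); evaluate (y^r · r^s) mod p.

11

Squares mod 41: 22^1≡22, 22^2≡33, 22^4≡23, 22^8≡37, 22^16≡16
24 = 16 + 8, so 22^24 ≡ 16·37 ≡ 18 (mod 41)
Squares mod 41: 24^1≡24, 24^2≡2, 24^4≡4, 24^8≡16, 24^16≡10, 24^32≡18
39 = 32 + 4 + 2 + 1, so 24^39 ≡ 18·4·2·24 ≡ 12 (mod 41)
y^r · r^s ≡ 18·12 = 216 ≡ 11 (mod 41)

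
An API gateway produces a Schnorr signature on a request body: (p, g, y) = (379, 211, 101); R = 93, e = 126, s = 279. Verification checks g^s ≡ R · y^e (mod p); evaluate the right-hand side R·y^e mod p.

Squares mod 379: 101^1≡101, 101^2≡347, 101^4≡266, 101^8≡262, 101^16≡45, 101^32≡130, 101^64≡224
126 = 64 + 32 + 16 + 8 + 4 + 2, so 101^126 ≡ 224·130·45·262·266·347 ≡ 327 (mod 379)
R · y^e ≡ 93·327 = 30411 ≡ 91 (mod 379)

91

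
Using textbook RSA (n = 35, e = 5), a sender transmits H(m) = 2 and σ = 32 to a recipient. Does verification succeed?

Squares mod 35: σ^1≡32, σ^2≡9, σ^4≡11
5 = 4 + 1, so σ^5 ≡ 11·32 ≡ 2 (mod 35)
Since 2 equals the digest 2, verification succeeds.

passes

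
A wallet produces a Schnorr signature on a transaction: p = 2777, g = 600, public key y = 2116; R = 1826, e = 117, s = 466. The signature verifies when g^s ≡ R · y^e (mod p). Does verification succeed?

fails

g^s mod p:
600^2 = 360000 ≡ 1767
600^4 ≡ 1767^2 = 3122289 ≡ 941
600^8 ≡ 941^2 = 885481 ≡ 2395
600^16 ≡ 2395^2 = 5736025 ≡ 1520
600^32 ≡ 1520^2 = 2310400 ≡ 2713
600^64 ≡ 2713^2 = 7360369 ≡ 1319
600^128 ≡ 1319^2 = 1739761 ≡ 1359
600^256 ≡ 1359^2 = 1846881 ≡ 176
466 = 256 + 128 + 64 + 16 + 2, so 600^466 ≡ 176·1359·1319·1520·1767 ≡ 687 (mod 2777)
R · y^e mod p:
2116^2 = 4477456 ≡ 932
2116^4 ≡ 932^2 = 868624 ≡ 2200
2116^8 ≡ 2200^2 = 4840000 ≡ 2466
2116^16 ≡ 2466^2 = 6081156 ≡ 2303
2116^32 ≡ 2303^2 = 5303809 ≡ 2516
2116^64 ≡ 2516^2 = 6330256 ≡ 1473
117 = 64 + 32 + 16 + 4 + 1, so 2116^117 ≡ 1473·2516·2303·2200·2116 ≡ 993 (mod 2777)
1826·993 = 1813218 ≡ 2614 (mod 2777)
687 ≠ 2614; the check fails.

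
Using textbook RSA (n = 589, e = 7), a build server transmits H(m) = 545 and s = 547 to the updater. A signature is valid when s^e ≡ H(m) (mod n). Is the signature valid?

valid

s^2 ≡ 547^2 = 299209 ≡ 586
s^4 ≡ 586^2 = 343396 ≡ 9
7 = 4 + 2 + 1, so s^7 ≡ 9·586·547 ≡ 545 (mod 589)
545 = H(m), so the signature checks out.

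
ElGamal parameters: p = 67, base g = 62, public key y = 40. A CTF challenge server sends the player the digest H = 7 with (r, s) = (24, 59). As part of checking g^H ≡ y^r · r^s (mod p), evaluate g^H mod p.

Squares mod 67: 62^1≡62, 62^2≡25, 62^4≡22
7 = 4 + 2 + 1, so 62^7 ≡ 22·25·62 ≡ 64 (mod 67)

64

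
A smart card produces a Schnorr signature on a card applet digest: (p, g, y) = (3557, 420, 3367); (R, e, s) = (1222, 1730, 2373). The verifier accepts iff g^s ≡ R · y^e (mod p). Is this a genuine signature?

genuine

g^s mod p:
420^2 = 176400 ≡ 2107
420^4 ≡ 2107^2 = 4439449 ≡ 313
420^8 ≡ 313^2 = 97969 ≡ 1930
420^16 ≡ 1930^2 = 3724900 ≡ 721
420^32 ≡ 721^2 = 519841 ≡ 519
420^64 ≡ 519^2 = 269361 ≡ 2586
420^128 ≡ 2586^2 = 6687396 ≡ 236
420^256 ≡ 236^2 = 55696 ≡ 2341
420^512 ≡ 2341^2 = 5480281 ≡ 2501
420^1024 ≡ 2501^2 = 6255001 ≡ 1795
420^2048 ≡ 1795^2 = 3222025 ≡ 2940
2373 = 2048 + 256 + 64 + 4 + 1, so 420^2373 ≡ 2940·2341·2586·313·420 ≡ 59 (mod 3557)
R · y^e mod p:
3367^2 = 11336689 ≡ 530
3367^4 ≡ 530^2 = 280900 ≡ 3454
3367^8 ≡ 3454^2 = 11930116 ≡ 3495
3367^16 ≡ 3495^2 = 12215025 ≡ 287
3367^32 ≡ 287^2 = 82369 ≡ 558
3367^64 ≡ 558^2 = 311364 ≡ 1905
3367^128 ≡ 1905^2 = 3629025 ≡ 885
3367^256 ≡ 885^2 = 783225 ≡ 685
3367^512 ≡ 685^2 = 469225 ≡ 3258
3367^1024 ≡ 3258^2 = 10614564 ≡ 476
1730 = 1024 + 512 + 128 + 64 + 2, so 3367^1730 ≡ 476·3258·885·1905·530 ≡ 2547 (mod 3557)
1222·2547 = 3112434 ≡ 59 (mod 3557)
59 ≡ 59 (mod 3557); signature holds.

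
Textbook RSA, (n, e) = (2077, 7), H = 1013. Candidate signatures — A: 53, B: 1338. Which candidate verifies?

A

Candidate A: Squares mod 2077: 53^1≡53, 53^2≡732, 53^4≡2035; 7 = 4 + 2 + 1, so 53^7 ≡ 2035·732·53 ≡ 1013 (mod 2077)
  → matches H = 1013
Candidate B: Squares mod 2077: 1338^1≡1338, 1338^2≡1947, 1338^4≡284; 7 = 4 + 2 + 1, so 1338^7 ≡ 284·1947·1338 ≡ 408 (mod 2077)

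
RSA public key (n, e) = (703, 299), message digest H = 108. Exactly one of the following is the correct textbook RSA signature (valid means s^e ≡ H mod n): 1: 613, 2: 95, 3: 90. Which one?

3

Candidate 1: Squares mod 703: 613^1≡613, 613^2≡367, 613^4≡416, 613^8≡118, 613^16≡567, 613^32≡218, 613^64≡423, 613^128≡367, 613^256≡416; 299 = 256 + 32 + 8 + 2 + 1, so 613^299 ≡ 416·218·118·367·613 ≡ 595 (mod 703)
Candidate 2: Squares mod 703: 95^1≡95, 95^2≡589, 95^4≡342, 95^8≡266, 95^16≡456, 95^32≡551, 95^64≡608, 95^128≡589, 95^256≡342; 299 = 256 + 32 + 8 + 2 + 1, so 95^299 ≡ 342·551·266·589·95 ≡ 114 (mod 703)
Candidate 3: Squares mod 703: 90^1≡90, 90^2≡367, 90^4≡416, 90^8≡118, 90^16≡567, 90^32≡218, 90^64≡423, 90^128≡367, 90^256≡416; 299 = 256 + 32 + 8 + 2 + 1, so 90^299 ≡ 416·218·118·367·90 ≡ 108 (mod 703)
  → matches H = 108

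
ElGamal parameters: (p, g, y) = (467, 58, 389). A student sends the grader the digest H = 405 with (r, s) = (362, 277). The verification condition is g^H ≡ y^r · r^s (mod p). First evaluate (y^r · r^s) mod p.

270

389^2 = 151321 ≡ 13
389^4 ≡ 13^2 = 169
389^8 ≡ 169^2 = 28561 ≡ 74
389^16 ≡ 74^2 = 5476 ≡ 339
389^32 ≡ 339^2 = 114921 ≡ 39
389^64 ≡ 39^2 = 1521 ≡ 120
389^128 ≡ 120^2 = 14400 ≡ 390
389^256 ≡ 390^2 = 152100 ≡ 325
362 = 256 + 64 + 32 + 8 + 2, so 389^362 ≡ 325·120·39·74·13 ≡ 402 (mod 467)
362^2 = 131044 ≡ 284
362^4 ≡ 284^2 = 80656 ≡ 332
362^8 ≡ 332^2 = 110224 ≡ 12
362^16 ≡ 12^2 = 144
362^32 ≡ 144^2 = 20736 ≡ 188
362^64 ≡ 188^2 = 35344 ≡ 319
362^128 ≡ 319^2 = 101761 ≡ 422
362^256 ≡ 422^2 = 178084 ≡ 157
277 = 256 + 16 + 4 + 1, so 362^277 ≡ 157·144·332·362 ≡ 391 (mod 467)
y^r · r^s ≡ 402·391 = 157182 ≡ 270 (mod 467)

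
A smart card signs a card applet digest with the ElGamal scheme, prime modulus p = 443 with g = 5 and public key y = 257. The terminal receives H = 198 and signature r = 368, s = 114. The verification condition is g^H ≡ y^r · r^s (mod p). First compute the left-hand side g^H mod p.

265

5^2 = 25
5^4 ≡ 25^2 = 625 ≡ 182
5^8 ≡ 182^2 = 33124 ≡ 342
5^16 ≡ 342^2 = 116964 ≡ 12
5^32 ≡ 12^2 = 144
5^64 ≡ 144^2 = 20736 ≡ 358
5^128 ≡ 358^2 = 128164 ≡ 137
198 = 128 + 64 + 4 + 2, so 5^198 ≡ 137·358·182·25 ≡ 265 (mod 443)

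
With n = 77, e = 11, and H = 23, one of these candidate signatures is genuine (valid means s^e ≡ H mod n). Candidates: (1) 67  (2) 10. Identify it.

Candidate 1: 67^2 = 4489 ≡ 23; 67^4 ≡ 23^2 = 529 ≡ 67; 67^8 ≡ 67^2 = 4489 ≡ 23; 11 = 8 + 2 + 1, so 67^11 ≡ 23·23·67 ≡ 23 (mod 77)
  → matches H = 23
Candidate 2: 10^2 = 100 ≡ 23; 10^4 ≡ 23^2 = 529 ≡ 67; 10^8 ≡ 67^2 = 4489 ≡ 23; 11 = 8 + 2 + 1, so 10^11 ≡ 23·23·10 ≡ 54 (mod 77)

1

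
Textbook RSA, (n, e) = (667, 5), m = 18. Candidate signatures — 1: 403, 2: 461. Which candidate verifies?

Candidate 1: 403^5 mod 667 = 18
  → matches m = 18
Candidate 2: 461^5 mod 667 = 47

1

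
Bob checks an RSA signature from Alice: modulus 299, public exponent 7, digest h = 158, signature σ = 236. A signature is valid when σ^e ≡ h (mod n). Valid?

no

σ^2 ≡ 236^2 = 55696 ≡ 82
σ^4 ≡ 82^2 = 6724 ≡ 146
7 = 4 + 2 + 1, so σ^7 ≡ 146·82·236 ≡ 141 (mod 299)
σ^7 mod 299 = 141, but h = 158.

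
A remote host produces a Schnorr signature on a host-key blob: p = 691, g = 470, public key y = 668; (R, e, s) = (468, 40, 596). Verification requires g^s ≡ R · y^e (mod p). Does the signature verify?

does not verify

g^s mod p:
470^596 mod 691 = 448
R · y^e mod p:
668^40 mod 691 = 633
468·633 = 296244 ≡ 496 (mod 691)
448 ≠ 496; the check fails.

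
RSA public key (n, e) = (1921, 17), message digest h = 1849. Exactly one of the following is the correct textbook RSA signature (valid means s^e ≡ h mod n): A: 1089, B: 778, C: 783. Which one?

Candidate A: 1089^17 mod 1921 = 1378
Candidate B: 778^17 mod 1921 = 1849
  → matches h = 1849
Candidate C: 783^17 mod 1921 = 851

B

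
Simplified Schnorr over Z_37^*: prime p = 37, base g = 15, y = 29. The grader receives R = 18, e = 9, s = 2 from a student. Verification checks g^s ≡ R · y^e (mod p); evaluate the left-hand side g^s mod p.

15^2 = 225 ≡ 3

3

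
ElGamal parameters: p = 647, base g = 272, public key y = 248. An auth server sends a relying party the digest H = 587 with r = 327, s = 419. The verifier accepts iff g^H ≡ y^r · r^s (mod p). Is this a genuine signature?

genuine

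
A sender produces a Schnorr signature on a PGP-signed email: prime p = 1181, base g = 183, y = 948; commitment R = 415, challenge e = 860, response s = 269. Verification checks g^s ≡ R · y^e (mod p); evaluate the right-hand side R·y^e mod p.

360

948^860 mod 1181 = 755
R · y^e ≡ 415·755 = 313325 ≡ 360 (mod 1181)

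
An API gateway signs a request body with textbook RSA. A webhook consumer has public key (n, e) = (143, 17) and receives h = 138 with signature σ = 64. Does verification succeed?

fails

σ^17 mod 143 = 103
The recovered value 103 does not match the digest 138.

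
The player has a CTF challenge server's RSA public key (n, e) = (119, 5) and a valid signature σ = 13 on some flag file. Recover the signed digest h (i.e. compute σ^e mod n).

13

σ^2 ≡ 13^2 = 169 ≡ 50
σ^4 ≡ 50^2 = 2500 ≡ 1
5 = 4 + 1, so σ^5 ≡ 1·13 ≡ 13 (mod 119)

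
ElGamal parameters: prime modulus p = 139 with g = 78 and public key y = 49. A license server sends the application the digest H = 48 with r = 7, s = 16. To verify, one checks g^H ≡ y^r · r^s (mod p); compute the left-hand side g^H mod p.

78^2 = 6084 ≡ 107
78^4 ≡ 107^2 = 11449 ≡ 51
78^8 ≡ 51^2 = 2601 ≡ 99
78^16 ≡ 99^2 = 9801 ≡ 71
78^32 ≡ 71^2 = 5041 ≡ 37
48 = 32 + 16, so 78^48 ≡ 37·71 ≡ 125 (mod 139)

125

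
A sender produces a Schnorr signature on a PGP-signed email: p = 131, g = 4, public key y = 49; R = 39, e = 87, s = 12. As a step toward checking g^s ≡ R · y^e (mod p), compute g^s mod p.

4^2 = 16
4^4 ≡ 16^2 = 256 ≡ 125
4^8 ≡ 125^2 = 15625 ≡ 36
12 = 8 + 4, so 4^12 ≡ 36·125 ≡ 46 (mod 131)

46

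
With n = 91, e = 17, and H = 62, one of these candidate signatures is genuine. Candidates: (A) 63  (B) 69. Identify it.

B

Candidate A: 63^2 = 3969 ≡ 56; 63^4 ≡ 56^2 = 3136 ≡ 42; 63^8 ≡ 42^2 = 1764 ≡ 35; 63^16 ≡ 35^2 = 1225 ≡ 42; 17 = 16 + 1, so 63^17 ≡ 42·63 ≡ 7 (mod 91)
Candidate B: 69^2 = 4761 ≡ 29; 69^4 ≡ 29^2 = 841 ≡ 22; 69^8 ≡ 22^2 = 484 ≡ 29; 69^16 ≡ 29^2 = 841 ≡ 22; 17 = 16 + 1, so 69^17 ≡ 22·69 ≡ 62 (mod 91)
  → matches H = 62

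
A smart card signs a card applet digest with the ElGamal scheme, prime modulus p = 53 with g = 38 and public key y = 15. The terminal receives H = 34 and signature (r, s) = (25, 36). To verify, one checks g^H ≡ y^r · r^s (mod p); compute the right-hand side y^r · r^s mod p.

Squares mod 53: 15^1≡15, 15^2≡13, 15^4≡10, 15^8≡47, 15^16≡36
25 = 16 + 8 + 1, so 15^25 ≡ 36·47·15 ≡ 46 (mod 53)
Squares mod 53: 25^1≡25, 25^2≡42, 25^4≡15, 25^8≡13, 25^16≡10, 25^32≡47
36 = 32 + 4, so 25^36 ≡ 47·15 ≡ 16 (mod 53)
y^r · r^s ≡ 46·16 = 736 ≡ 47 (mod 53)

47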